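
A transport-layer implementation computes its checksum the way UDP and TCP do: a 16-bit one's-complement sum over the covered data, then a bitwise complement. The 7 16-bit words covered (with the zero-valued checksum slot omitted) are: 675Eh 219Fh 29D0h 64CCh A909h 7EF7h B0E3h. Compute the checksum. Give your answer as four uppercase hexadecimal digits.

One's-complement addition (fold any carry out of bit 15 back into bit 0):
  0x675E + 0x219F = 0x088FD
  0x88FD + 0x29D0 = 0x0B2CD
  0xB2CD + 0x64CC = 0x11799 → wrap carry → 0x179A
  0x179A + 0xA909 = 0x0C0A3
  0xC0A3 + 0x7EF7 = 0x13F9A → wrap carry → 0x3F9B
  0x3F9B + 0xB0E3 = 0x0F07E
One's-complement sum = 0xF07E.
Checksum = ~0xF07E & 0xFFFF = 0x0F81.

0F81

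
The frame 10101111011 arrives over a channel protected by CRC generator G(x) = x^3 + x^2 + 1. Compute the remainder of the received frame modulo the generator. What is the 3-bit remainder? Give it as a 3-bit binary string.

Modulo-2 division of 10101111011 by 1101:
  pos 0: 1010 XOR 1101 = 0111
  pos 1: 1111 XOR 1101 = 0010
  pos 3: 1011 XOR 1101 = 0110
  pos 4: 1101 XOR 1101 = 0000
Remainder = 011 (nonzero — an error is detected).

011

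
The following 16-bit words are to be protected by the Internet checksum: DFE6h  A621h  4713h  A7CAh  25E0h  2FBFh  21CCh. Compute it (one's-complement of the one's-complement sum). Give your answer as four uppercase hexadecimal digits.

13AE

One's-complement addition (fold any carry out of bit 15 back into bit 0):
  0xDFE6 + 0xA621 = 0x18607 → wrap carry → 0x8608
  0x8608 + 0x4713 = 0x0CD1B
  0xCD1B + 0xA7CA = 0x174E5 → wrap carry → 0x74E6
  0x74E6 + 0x25E0 = 0x09AC6
  0x9AC6 + 0x2FBF = 0x0CA85
  0xCA85 + 0x21CC = 0x0EC51
One's-complement sum = 0xEC51.
Checksum = ~0xEC51 & 0xFFFF = 0x13AE.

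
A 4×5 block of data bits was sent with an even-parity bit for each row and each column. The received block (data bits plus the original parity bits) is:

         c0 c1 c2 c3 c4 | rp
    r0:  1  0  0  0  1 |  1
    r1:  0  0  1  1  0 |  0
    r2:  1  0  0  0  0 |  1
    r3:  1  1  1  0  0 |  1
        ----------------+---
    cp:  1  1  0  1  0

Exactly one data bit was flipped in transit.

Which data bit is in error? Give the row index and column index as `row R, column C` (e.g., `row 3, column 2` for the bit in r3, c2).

row 0, column 4

Recompute each row's even parity and compare to rp:
  r0: data parity 0, sent rp 1 → mismatch
  r1: data parity 0, sent rp 0 → ok
  r2: data parity 1, sent rp 1 → ok
  r3: data parity 1, sent rp 1 → ok
Recompute each column's even parity and compare to cp:
  c0: data parity 1, sent cp 1 → ok
  c1: data parity 1, sent cp 1 → ok
  c2: data parity 0, sent cp 0 → ok
  c3: data parity 1, sent cp 1 → ok
  c4: data parity 1, sent cp 0 → mismatch
Exactly one row (r0) and one column (c4) fail → the flipped bit is at their intersection.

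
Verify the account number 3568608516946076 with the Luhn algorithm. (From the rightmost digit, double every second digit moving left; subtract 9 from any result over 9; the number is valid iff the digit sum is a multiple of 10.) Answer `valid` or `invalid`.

invalid

From the right, keep odd positions and double even positions (subtract 9 from any doubled value over 9):
  doubled (positions 2,4,...): 5 3 9 2 7 3 3 6 → sum 38
  kept (positions 1,3,...): 6 0 4 6 5 0 8 5 → sum 34
Total = 72.
72 mod 10 = 2, so the number is invalid.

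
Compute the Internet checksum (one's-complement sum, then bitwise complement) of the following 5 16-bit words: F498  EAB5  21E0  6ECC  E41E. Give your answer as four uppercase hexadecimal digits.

ABE5

One's-complement addition (fold any carry out of bit 15 back into bit 0):
  0xF498 + 0xEAB5 = 0x1DF4D → wrap carry → 0xDF4E
  0xDF4E + 0x21E0 = 0x1012E → wrap carry → 0x012F
  0x012F + 0x6ECC = 0x06FFB
  0x6FFB + 0xE41E = 0x15419 → wrap carry → 0x541A
One's-complement sum = 0x541A.
Checksum = ~0x541A & 0xFFFF = 0xABE5.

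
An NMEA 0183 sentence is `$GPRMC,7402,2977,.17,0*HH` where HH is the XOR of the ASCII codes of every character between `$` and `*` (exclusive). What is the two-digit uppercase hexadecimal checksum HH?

XOR the ASCII codes of the payload characters:
  'G' = 0x47 → acc = 0x47
  'P' = 0x50 → acc = 0x17
  'R' = 0x52 → acc = 0x45
  'M' = 0x4D → acc = 0x08
  'C' = 0x43 → acc = 0x4B
  ',' = 0x2C → acc = 0x67
  '7' = 0x37 → acc = 0x50
  '4' = 0x34 → acc = 0x64
  '0' = 0x30 → acc = 0x54
  '2' = 0x32 → acc = 0x66
  ',' = 0x2C → acc = 0x4A
  '2' = 0x32 → acc = 0x78
  '9' = 0x39 → acc = 0x41
  '7' = 0x37 → acc = 0x76
  '7' = 0x37 → acc = 0x41
  ',' = 0x2C → acc = 0x6D
  '.' = 0x2E → acc = 0x43
  '1' = 0x31 → acc = 0x72
  '7' = 0x37 → acc = 0x45
  ',' = 0x2C → acc = 0x69
  '0' = 0x30 → acc = 0x59
Checksum = 0x59.

59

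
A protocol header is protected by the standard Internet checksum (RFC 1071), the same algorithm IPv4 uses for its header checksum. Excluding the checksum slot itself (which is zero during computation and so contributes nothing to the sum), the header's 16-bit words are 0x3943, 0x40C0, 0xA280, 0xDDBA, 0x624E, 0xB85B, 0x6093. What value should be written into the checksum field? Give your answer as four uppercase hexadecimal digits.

8A83

One's-complement addition (fold any carry out of bit 15 back into bit 0):
  0x3943 + 0x40C0 = 0x07A03
  0x7A03 + 0xA280 = 0x11C83 → wrap carry → 0x1C84
  0x1C84 + 0xDDBA = 0x0FA3E
  0xFA3E + 0x624E = 0x15C8C → wrap carry → 0x5C8D
  0x5C8D + 0xB85B = 0x114E8 → wrap carry → 0x14E9
  0x14E9 + 0x6093 = 0x0757C
One's-complement sum = 0x757C.
Checksum = ~0x757C & 0xFFFF = 0x8A83.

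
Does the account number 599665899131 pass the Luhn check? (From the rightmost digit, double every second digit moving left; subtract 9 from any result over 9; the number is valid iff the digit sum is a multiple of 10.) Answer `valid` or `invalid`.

From the right, keep odd positions and double even positions (subtract 9 from any doubled value over 9):
  doubled (positions 2,4,...): 6 9 7 3 9 1 → sum 35
  kept (positions 1,3,...): 1 1 9 5 6 9 → sum 31
Total = 66.
66 mod 10 = 6, so the number is invalid.

invalid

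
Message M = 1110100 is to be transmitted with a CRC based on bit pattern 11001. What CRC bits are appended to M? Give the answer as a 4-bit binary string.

Append 4 zeros: 11101000000. Divide by 11001 (XOR where the leading bit is 1):
  pos 0: 11101 XOR 11001 = 00100
  pos 2: 10000 XOR 11001 = 01001
  pos 3: 10010 XOR 11001 = 01011
  pos 4: 10110 XOR 11001 = 01111
  pos 5: 11110 XOR 11001 = 00111
Remainder (last 4 bits) = 1110. This is the CRC / FCS.

1110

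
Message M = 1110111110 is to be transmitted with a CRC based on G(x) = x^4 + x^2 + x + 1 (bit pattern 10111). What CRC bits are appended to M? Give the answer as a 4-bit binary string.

Append 4 zeros: 11101111100000. Divide by 10111 (XOR where the leading bit is 1):
  pos 0: 11101 XOR 10111 = 01010
  pos 1: 10101 XOR 10111 = 00010
  pos 4: 10111 XOR 10111 = 00000
Remainder (last 4 bits) = 0000. This is the CRC / FCS.

0000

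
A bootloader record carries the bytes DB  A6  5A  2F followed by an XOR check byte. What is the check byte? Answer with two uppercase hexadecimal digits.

XOR the bytes together:
  start with 0xDB
  0xDB ⊕ 0xA6 = 0x7D
  0x7D ⊕ 0x5A = 0x27
  0x27 ⊕ 0x2F = 0x08

08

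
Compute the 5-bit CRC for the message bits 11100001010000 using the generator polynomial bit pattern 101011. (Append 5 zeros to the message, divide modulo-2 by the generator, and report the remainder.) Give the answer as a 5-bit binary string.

11111

Append 5 zeros: 1110000101000000000. Divide by 101011 (XOR where the leading bit is 1):
  pos 0: 111000 XOR 101011 = 010011
  pos 1: 100110 XOR 101011 = 001101
  pos 3: 110110 XOR 101011 = 011101
  pos 4: 111011 XOR 101011 = 010000
  pos 5: 100000 XOR 101011 = 001011
  pos 7: 101100 XOR 101011 = 000111
  pos 10: 111000 XOR 101011 = 010011
  pos 11: 100110 XOR 101011 = 001101
  pos 13: 110100 XOR 101011 = 011111
Remainder (last 5 bits) = 11111. This is the CRC / FCS.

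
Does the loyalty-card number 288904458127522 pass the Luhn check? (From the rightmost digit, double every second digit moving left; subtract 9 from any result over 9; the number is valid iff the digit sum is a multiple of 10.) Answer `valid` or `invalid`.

From the right, keep odd positions and double even positions (subtract 9 from any doubled value over 9):
  doubled (positions 2,4,...): 4 5 2 1 8 9 7 → sum 36
  kept (positions 1,3,...): 2 5 2 8 4 0 8 2 → sum 31
Total = 67.
67 mod 10 = 7, so the number is invalid.

invalid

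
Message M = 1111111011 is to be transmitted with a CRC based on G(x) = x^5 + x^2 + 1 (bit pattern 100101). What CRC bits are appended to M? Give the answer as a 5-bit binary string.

00001

Append 5 zeros: 111111101100000. Divide by 100101 (XOR where the leading bit is 1):
  pos 0: 111111 XOR 100101 = 011010
  pos 1: 110101 XOR 100101 = 010000
  pos 2: 100000 XOR 100101 = 000101
  pos 5: 101110 XOR 100101 = 001011
  pos 7: 101100 XOR 100101 = 001001
  pos 9: 100100 XOR 100101 = 000001
Remainder (last 5 bits) = 00001. This is the CRC / FCS.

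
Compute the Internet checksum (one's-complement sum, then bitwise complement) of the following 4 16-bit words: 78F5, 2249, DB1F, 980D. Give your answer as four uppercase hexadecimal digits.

F193

One's-complement addition (fold any carry out of bit 15 back into bit 0):
  0x78F5 + 0x2249 = 0x09B3E
  0x9B3E + 0xDB1F = 0x1765D → wrap carry → 0x765E
  0x765E + 0x980D = 0x10E6B → wrap carry → 0x0E6C
One's-complement sum = 0x0E6C.
Checksum = ~0x0E6C & 0xFFFF = 0xF193.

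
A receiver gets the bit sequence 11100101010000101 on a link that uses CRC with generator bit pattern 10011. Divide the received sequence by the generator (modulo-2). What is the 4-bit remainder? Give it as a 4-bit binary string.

Modulo-2 division of 11100101010000101 by 10011:
  pos 0: 11100 XOR 10011 = 01111
  pos 1: 11111 XOR 10011 = 01100
  pos 2: 11000 XOR 10011 = 01011
  pos 3: 10111 XOR 10011 = 00100
  pos 5: 10001 XOR 10011 = 00010
  pos 8: 10000 XOR 10011 = 00011
  pos 11: 11010 XOR 10011 = 01001
  pos 12: 10011 XOR 10011 = 00000
Remainder = 0000 (zero — the frame passes the CRC check).

0000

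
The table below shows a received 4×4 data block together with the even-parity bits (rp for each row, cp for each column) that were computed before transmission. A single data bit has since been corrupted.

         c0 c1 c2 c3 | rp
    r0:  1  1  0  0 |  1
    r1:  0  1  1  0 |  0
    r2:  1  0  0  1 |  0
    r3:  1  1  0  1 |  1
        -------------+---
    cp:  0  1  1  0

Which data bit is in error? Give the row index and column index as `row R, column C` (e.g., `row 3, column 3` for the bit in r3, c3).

Recompute each row's even parity and compare to rp:
  r0: data parity 0, sent rp 1 → mismatch
  r1: data parity 0, sent rp 0 → ok
  r2: data parity 0, sent rp 0 → ok
  r3: data parity 1, sent rp 1 → ok
Recompute each column's even parity and compare to cp:
  c0: data parity 1, sent cp 0 → mismatch
  c1: data parity 1, sent cp 1 → ok
  c2: data parity 1, sent cp 1 → ok
  c3: data parity 0, sent cp 0 → ok
Exactly one row (r0) and one column (c0) fail → the flipped bit is at their intersection.

row 0, column 0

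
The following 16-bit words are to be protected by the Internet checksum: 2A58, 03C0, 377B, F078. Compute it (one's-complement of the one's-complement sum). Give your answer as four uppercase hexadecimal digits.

One's-complement addition (fold any carry out of bit 15 back into bit 0):
  0x2A58 + 0x03C0 = 0x02E18
  0x2E18 + 0x377B = 0x06593
  0x6593 + 0xF078 = 0x1560B → wrap carry → 0x560C
One's-complement sum = 0x560C.
Checksum = ~0x560C & 0xFFFF = 0xA9F3.

A9F3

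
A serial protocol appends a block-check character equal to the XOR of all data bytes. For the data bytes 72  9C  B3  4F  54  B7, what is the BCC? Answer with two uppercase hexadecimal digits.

F1

XOR the bytes together:
  start with 0x72
  0x72 ⊕ 0x9C = 0xEE
  0xEE ⊕ 0xB3 = 0x5D
  0x5D ⊕ 0x4F = 0x12
  0x12 ⊕ 0x54 = 0x46
  0x46 ⊕ 0xB7 = 0xF1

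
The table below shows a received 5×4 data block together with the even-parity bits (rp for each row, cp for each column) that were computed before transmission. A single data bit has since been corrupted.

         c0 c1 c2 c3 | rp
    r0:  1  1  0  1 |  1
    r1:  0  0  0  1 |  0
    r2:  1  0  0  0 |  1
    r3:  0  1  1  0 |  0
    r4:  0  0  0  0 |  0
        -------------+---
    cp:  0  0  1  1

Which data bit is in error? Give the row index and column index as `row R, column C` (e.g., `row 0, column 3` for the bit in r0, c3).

Recompute each row's even parity and compare to rp:
  r0: data parity 1, sent rp 1 → ok
  r1: data parity 1, sent rp 0 → mismatch
  r2: data parity 1, sent rp 1 → ok
  r3: data parity 0, sent rp 0 → ok
  r4: data parity 0, sent rp 0 → ok
Recompute each column's even parity and compare to cp:
  c0: data parity 0, sent cp 0 → ok
  c1: data parity 0, sent cp 0 → ok
  c2: data parity 1, sent cp 1 → ok
  c3: data parity 0, sent cp 1 → mismatch
Exactly one row (r1) and one column (c3) fail → the flipped bit is at their intersection.

row 1, column 3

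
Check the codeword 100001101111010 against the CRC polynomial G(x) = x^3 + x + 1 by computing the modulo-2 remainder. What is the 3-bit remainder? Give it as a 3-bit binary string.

010

Modulo-2 division of 100001101111010 by 1011:
  pos 0: 1000 XOR 1011 = 0011
  pos 2: 1101 XOR 1011 = 0110
  pos 3: 1101 XOR 1011 = 0110
  pos 4: 1100 XOR 1011 = 0111
  pos 5: 1111 XOR 1011 = 0100
  pos 6: 1001 XOR 1011 = 0010
  pos 8: 1011 XOR 1011 = 0000
Remainder = 010 (nonzero — an error is detected).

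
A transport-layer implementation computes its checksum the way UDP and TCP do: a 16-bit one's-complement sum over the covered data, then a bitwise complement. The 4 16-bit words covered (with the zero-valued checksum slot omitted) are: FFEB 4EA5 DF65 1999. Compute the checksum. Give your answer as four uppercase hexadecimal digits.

B86F

One's-complement addition (fold any carry out of bit 15 back into bit 0):
  0xFFEB + 0x4EA5 = 0x14E90 → wrap carry → 0x4E91
  0x4E91 + 0xDF65 = 0x12DF6 → wrap carry → 0x2DF7
  0x2DF7 + 0x1999 = 0x04790
One's-complement sum = 0x4790.
Checksum = ~0x4790 & 0xFFFF = 0xB86F.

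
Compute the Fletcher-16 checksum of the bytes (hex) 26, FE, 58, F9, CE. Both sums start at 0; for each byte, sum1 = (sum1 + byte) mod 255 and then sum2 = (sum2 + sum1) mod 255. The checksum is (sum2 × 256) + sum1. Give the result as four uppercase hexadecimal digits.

8646

Running sums (mod 255):
  after byte 0 (26): sum1=38, sum2=38
  after byte 1 (FE): sum1=37, sum2=75
  after byte 2 (58): sum1=125, sum2=200
  after byte 3 (F9): sum1=119, sum2=64
  after byte 4 (CE): sum1=70, sum2=134
Checksum = sum2·256 + sum1 = 134·256 + 70 = 34374 = 0x8646.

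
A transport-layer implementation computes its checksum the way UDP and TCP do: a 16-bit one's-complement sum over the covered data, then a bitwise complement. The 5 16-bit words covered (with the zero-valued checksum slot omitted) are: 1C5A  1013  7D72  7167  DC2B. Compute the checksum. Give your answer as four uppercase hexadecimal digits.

088D

One's-complement addition (fold any carry out of bit 15 back into bit 0):
  0x1C5A + 0x1013 = 0x02C6D
  0x2C6D + 0x7D72 = 0x0A9DF
  0xA9DF + 0x7167 = 0x11B46 → wrap carry → 0x1B47
  0x1B47 + 0xDC2B = 0x0F772
One's-complement sum = 0xF772.
Checksum = ~0xF772 & 0xFFFF = 0x088D.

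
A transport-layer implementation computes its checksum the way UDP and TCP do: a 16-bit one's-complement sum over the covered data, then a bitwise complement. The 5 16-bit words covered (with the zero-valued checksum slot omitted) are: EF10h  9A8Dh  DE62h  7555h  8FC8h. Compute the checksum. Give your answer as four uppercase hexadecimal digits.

92E0

One's-complement addition (fold any carry out of bit 15 back into bit 0):
  0xEF10 + 0x9A8D = 0x1899D → wrap carry → 0x899E
  0x899E + 0xDE62 = 0x16800 → wrap carry → 0x6801
  0x6801 + 0x7555 = 0x0DD56
  0xDD56 + 0x8FC8 = 0x16D1E → wrap carry → 0x6D1F
One's-complement sum = 0x6D1F.
Checksum = ~0x6D1F & 0xFFFF = 0x92E0.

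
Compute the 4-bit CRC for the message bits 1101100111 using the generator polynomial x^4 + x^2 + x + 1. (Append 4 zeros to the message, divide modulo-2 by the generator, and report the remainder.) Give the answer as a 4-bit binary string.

Append 4 zeros: 11011001110000. Divide by 10111 (XOR where the leading bit is 1):
  pos 0: 11011 XOR 10111 = 01100
  pos 1: 11000 XOR 10111 = 01111
  pos 2: 11110 XOR 10111 = 01001
  pos 3: 10011 XOR 10111 = 00100
  pos 5: 10011 XOR 10111 = 00100
  pos 7: 10000 XOR 10111 = 00111
  pos 9: 11100 XOR 10111 = 01011
Remainder (last 4 bits) = 1011. This is the CRC / FCS.

1011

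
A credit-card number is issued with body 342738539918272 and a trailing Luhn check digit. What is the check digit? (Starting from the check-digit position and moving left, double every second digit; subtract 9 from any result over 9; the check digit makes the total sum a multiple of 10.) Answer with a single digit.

8

Partial digits right→left: 2 7 2 8 1 9 9 3 5 8 3 7 2 4 3
Double every second digit counting from the check-digit position (so the 1st, 3rd, 5th, ... of the partial from the right).
  doubled (with −9 where >9): 4 4 2 9 1 6 4 6 → sum 36
  kept as-is: 7 8 9 3 8 7 4 → sum 46
Total = 36 + 46 = 82.
Check digit = (10 − (82 mod 10)) mod 10 = 8.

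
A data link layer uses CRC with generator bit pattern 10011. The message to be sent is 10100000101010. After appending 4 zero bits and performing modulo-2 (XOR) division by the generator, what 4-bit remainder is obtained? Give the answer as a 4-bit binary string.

0010

Append 4 zeros: 101000001010100000. Divide by 10011 (XOR where the leading bit is 1):
  pos 0: 10100 XOR 10011 = 00111
  pos 2: 11100 XOR 10011 = 01111
  pos 3: 11110 XOR 10011 = 01101
  pos 4: 11011 XOR 10011 = 01000
  pos 5: 10000 XOR 10011 = 00011
  pos 8: 11101 XOR 10011 = 01110
  pos 9: 11100 XOR 10011 = 01111
  pos 10: 11110 XOR 10011 = 01101
  pos 11: 11010 XOR 10011 = 01001
  pos 12: 10010 XOR 10011 = 00001
Remainder (last 4 bits) = 0010. This is the CRC / FCS.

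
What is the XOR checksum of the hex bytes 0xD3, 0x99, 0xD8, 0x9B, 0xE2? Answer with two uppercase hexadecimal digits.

XOR the bytes together:
  start with 0xD3
  0xD3 ⊕ 0x99 = 0x4A
  0x4A ⊕ 0xD8 = 0x92
  0x92 ⊕ 0x9B = 0x09
  0x09 ⊕ 0xE2 = 0xEB

EB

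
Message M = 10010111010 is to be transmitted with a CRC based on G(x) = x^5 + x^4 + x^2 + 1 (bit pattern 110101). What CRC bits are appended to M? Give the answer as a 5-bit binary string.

01010

Append 5 zeros: 1001011101000000. Divide by 110101 (XOR where the leading bit is 1):
  pos 0: 100101 XOR 110101 = 010000
  pos 1: 100001 XOR 110101 = 010100
  pos 2: 101001 XOR 110101 = 011100
  pos 3: 111000 XOR 110101 = 001101
  pos 5: 110110 XOR 110101 = 000011
  pos 9: 110000 XOR 110101 = 000101
Remainder (last 5 bits) = 01010. This is the CRC / FCS.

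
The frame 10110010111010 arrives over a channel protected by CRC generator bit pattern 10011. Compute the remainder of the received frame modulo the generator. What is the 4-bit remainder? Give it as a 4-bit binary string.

Modulo-2 division of 10110010111010 by 10011:
  pos 0: 10110 XOR 10011 = 00101
  pos 2: 10101 XOR 10011 = 00110
  pos 4: 11001 XOR 10011 = 01010
  pos 5: 10101 XOR 10011 = 00110
  pos 7: 11010 XOR 10011 = 01001
  pos 8: 10011 XOR 10011 = 00000
Remainder = 0000 (zero — the frame passes the CRC check).

0000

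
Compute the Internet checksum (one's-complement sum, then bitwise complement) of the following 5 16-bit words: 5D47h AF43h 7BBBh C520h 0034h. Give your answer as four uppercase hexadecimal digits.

One's-complement addition (fold any carry out of bit 15 back into bit 0):
  0x5D47 + 0xAF43 = 0x10C8A → wrap carry → 0x0C8B
  0x0C8B + 0x7BBB = 0x08846
  0x8846 + 0xC520 = 0x14D66 → wrap carry → 0x4D67
  0x4D67 + 0x0034 = 0x04D9B
One's-complement sum = 0x4D9B.
Checksum = ~0x4D9B & 0xFFFF = 0xB264.

B264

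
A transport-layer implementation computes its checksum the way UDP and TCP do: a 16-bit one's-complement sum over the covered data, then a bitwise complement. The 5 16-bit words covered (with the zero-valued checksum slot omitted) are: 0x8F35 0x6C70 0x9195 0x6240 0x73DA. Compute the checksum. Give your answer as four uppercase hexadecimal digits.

One's-complement addition (fold any carry out of bit 15 back into bit 0):
  0x8F35 + 0x6C70 = 0x0FBA5
  0xFBA5 + 0x9195 = 0x18D3A → wrap carry → 0x8D3B
  0x8D3B + 0x6240 = 0x0EF7B
  0xEF7B + 0x73DA = 0x16355 → wrap carry → 0x6356
One's-complement sum = 0x6356.
Checksum = ~0x6356 & 0xFFFF = 0x9CA9.

9CA9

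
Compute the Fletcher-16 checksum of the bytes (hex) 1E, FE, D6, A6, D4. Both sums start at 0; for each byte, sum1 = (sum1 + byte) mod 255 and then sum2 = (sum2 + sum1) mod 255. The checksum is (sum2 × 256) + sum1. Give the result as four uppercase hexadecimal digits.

Running sums (mod 255):
  after byte 0 (1E): sum1=30, sum2=30
  after byte 1 (FE): sum1=29, sum2=59
  after byte 2 (D6): sum1=243, sum2=47
  after byte 3 (A6): sum1=154, sum2=201
  after byte 4 (D4): sum1=111, sum2=57
Checksum = sum2·256 + sum1 = 57·256 + 111 = 14703 = 0x396F.

396F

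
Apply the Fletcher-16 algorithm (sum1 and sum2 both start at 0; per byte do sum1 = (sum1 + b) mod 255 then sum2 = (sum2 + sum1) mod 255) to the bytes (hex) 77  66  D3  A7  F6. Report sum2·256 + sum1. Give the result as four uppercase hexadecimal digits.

Running sums (mod 255):
  after byte 0 (77): sum1=119, sum2=119
  after byte 1 (66): sum1=221, sum2=85
  after byte 2 (D3): sum1=177, sum2=7
  after byte 3 (A7): sum1=89, sum2=96
  after byte 4 (F6): sum1=80, sum2=176
Checksum = sum2·256 + sum1 = 176·256 + 80 = 45136 = 0xB050.

B050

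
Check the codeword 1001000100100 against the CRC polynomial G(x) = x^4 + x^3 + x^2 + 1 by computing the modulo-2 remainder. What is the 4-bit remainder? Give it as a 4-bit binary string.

0000

Modulo-2 division of 1001000100100 by 11101:
  pos 0: 10010 XOR 11101 = 01111
  pos 1: 11110 XOR 11101 = 00011
  pos 4: 11010 XOR 11101 = 00111
  pos 6: 11101 XOR 11101 = 00000
Remainder = 0000 (zero — the frame passes the CRC check).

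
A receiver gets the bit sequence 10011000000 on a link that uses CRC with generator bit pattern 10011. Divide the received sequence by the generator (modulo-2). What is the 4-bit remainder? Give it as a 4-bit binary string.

0000

Modulo-2 division of 10011000000 by 10011:
  pos 0: 10011 XOR 10011 = 00000
Remainder = 0000 (zero — the frame passes the CRC check).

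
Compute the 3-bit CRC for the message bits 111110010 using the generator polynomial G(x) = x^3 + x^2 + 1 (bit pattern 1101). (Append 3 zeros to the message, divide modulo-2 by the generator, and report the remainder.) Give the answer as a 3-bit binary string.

010

Append 3 zeros: 111110010000. Divide by 1101 (XOR where the leading bit is 1):
  pos 0: 1111 XOR 1101 = 0010
  pos 2: 1010 XOR 1101 = 0111
  pos 3: 1110 XOR 1101 = 0011
  pos 5: 1110 XOR 1101 = 0011
  pos 7: 1100 XOR 1101 = 0001
Remainder (last 3 bits) = 010. This is the CRC / FCS.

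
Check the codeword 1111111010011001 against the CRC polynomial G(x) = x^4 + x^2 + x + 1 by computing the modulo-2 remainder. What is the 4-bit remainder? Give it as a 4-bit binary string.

Modulo-2 division of 1111111010011001 by 10111:
  pos 0: 11111 XOR 10111 = 01000
  pos 1: 10001 XOR 10111 = 00110
  pos 3: 11010 XOR 10111 = 01101
  pos 4: 11011 XOR 10111 = 01100
  pos 5: 11000 XOR 10111 = 01111
  pos 6: 11110 XOR 10111 = 01001
  pos 7: 10011 XOR 10111 = 00100
  pos 9: 10010 XOR 10111 = 00101
  pos 11: 10101 XOR 10111 = 00010
Remainder = 0010 (nonzero — an error is detected).

0010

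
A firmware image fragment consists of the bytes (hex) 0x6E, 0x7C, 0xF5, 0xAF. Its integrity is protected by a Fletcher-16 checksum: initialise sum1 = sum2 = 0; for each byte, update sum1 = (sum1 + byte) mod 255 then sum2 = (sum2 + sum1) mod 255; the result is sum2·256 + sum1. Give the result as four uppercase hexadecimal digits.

CA90

Running sums (mod 255):
  after byte 0 (0x6E): sum1=110, sum2=110
  after byte 1 (0x7C): sum1=234, sum2=89
  after byte 2 (0xF5): sum1=224, sum2=58
  after byte 3 (0xAF): sum1=144, sum2=202
Checksum = sum2·256 + sum1 = 202·256 + 144 = 51856 = 0xCA90.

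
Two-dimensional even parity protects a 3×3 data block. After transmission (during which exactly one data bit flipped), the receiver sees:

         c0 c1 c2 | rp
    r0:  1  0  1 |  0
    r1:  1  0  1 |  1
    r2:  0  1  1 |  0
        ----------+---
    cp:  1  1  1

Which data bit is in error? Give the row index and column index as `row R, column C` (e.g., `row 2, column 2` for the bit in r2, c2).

row 1, column 0

Recompute each row's even parity and compare to rp:
  r0: data parity 0, sent rp 0 → ok
  r1: data parity 0, sent rp 1 → mismatch
  r2: data parity 0, sent rp 0 → ok
Recompute each column's even parity and compare to cp:
  c0: data parity 0, sent cp 1 → mismatch
  c1: data parity 1, sent cp 1 → ok
  c2: data parity 1, sent cp 1 → ok
Exactly one row (r1) and one column (c0) fail → the flipped bit is at their intersection.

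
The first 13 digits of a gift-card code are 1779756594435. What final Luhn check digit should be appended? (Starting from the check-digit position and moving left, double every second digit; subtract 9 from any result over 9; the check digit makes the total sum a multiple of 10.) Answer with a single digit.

4

Partial digits right→left: 5 3 4 4 9 5 6 5 7 9 7 7 1
Double every second digit counting from the check-digit position (so the 1st, 3rd, 5th, ... of the partial from the right).
  doubled (with −9 where >9): 1 8 9 3 5 5 2 → sum 33
  kept as-is: 3 4 5 5 9 7 → sum 33
Total = 33 + 33 = 66.
Check digit = (10 − (66 mod 10)) mod 10 = 4.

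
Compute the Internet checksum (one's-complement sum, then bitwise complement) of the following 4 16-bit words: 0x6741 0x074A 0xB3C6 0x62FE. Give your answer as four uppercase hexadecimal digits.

One's-complement addition (fold any carry out of bit 15 back into bit 0):
  0x6741 + 0x074A = 0x06E8B
  0x6E8B + 0xB3C6 = 0x12251 → wrap carry → 0x2252
  0x2252 + 0x62FE = 0x08550
One's-complement sum = 0x8550.
Checksum = ~0x8550 & 0xFFFF = 0x7AAF.

7AAF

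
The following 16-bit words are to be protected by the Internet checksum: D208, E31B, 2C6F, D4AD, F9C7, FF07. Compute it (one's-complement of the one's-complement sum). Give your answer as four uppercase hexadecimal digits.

One's-complement addition (fold any carry out of bit 15 back into bit 0):
  0xD208 + 0xE31B = 0x1B523 → wrap carry → 0xB524
  0xB524 + 0x2C6F = 0x0E193
  0xE193 + 0xD4AD = 0x1B640 → wrap carry → 0xB641
  0xB641 + 0xF9C7 = 0x1B008 → wrap carry → 0xB009
  0xB009 + 0xFF07 = 0x1AF10 → wrap carry → 0xAF11
One's-complement sum = 0xAF11.
Checksum = ~0xAF11 & 0xFFFF = 0x50EE.

50EE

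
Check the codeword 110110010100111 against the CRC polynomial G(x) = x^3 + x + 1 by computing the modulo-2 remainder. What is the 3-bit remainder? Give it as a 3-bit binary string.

000

Modulo-2 division of 110110010100111 by 1011:
  pos 0: 1101 XOR 1011 = 0110
  pos 1: 1101 XOR 1011 = 0110
  pos 2: 1100 XOR 1011 = 0111
  pos 3: 1110 XOR 1011 = 0101
  pos 4: 1011 XOR 1011 = 0000
  pos 9: 1001 XOR 1011 = 0010
  pos 11: 1011 XOR 1011 = 0000
Remainder = 000 (zero — the frame passes the CRC check).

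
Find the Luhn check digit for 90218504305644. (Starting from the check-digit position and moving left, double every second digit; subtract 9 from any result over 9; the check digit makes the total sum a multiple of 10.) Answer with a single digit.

7

Partial digits right→left: 4 4 6 5 0 3 4 0 5 8 1 2 0 9
Double every second digit counting from the check-digit position (so the 1st, 3rd, 5th, ... of the partial from the right).
  doubled (with −9 where >9): 8 3 0 8 1 2 0 → sum 22
  kept as-is: 4 5 3 0 8 2 9 → sum 31
Total = 22 + 31 = 53.
Check digit = (10 − (53 mod 10)) mod 10 = 7.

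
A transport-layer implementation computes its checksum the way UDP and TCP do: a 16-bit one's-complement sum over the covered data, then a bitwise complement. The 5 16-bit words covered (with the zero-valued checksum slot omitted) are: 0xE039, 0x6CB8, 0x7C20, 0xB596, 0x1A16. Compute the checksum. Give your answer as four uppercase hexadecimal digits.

One's-complement addition (fold any carry out of bit 15 back into bit 0):
  0xE039 + 0x6CB8 = 0x14CF1 → wrap carry → 0x4CF2
  0x4CF2 + 0x7C20 = 0x0C912
  0xC912 + 0xB596 = 0x17EA8 → wrap carry → 0x7EA9
  0x7EA9 + 0x1A16 = 0x098BF
One's-complement sum = 0x98BF.
Checksum = ~0x98BF & 0xFFFF = 0x6740.

6740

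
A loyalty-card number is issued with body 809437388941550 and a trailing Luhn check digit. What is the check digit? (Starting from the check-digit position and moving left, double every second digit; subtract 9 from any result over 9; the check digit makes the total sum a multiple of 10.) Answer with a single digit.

2

Partial digits right→left: 0 5 5 1 4 9 8 8 3 7 3 4 9 0 8
Double every second digit counting from the check-digit position (so the 1st, 3rd, 5th, ... of the partial from the right).
  doubled (with −9 where >9): 0 1 8 7 6 6 9 7 → sum 44
  kept as-is: 5 1 9 8 7 4 0 → sum 34
Total = 44 + 34 = 78.
Check digit = (10 − (78 mod 10)) mod 10 = 2.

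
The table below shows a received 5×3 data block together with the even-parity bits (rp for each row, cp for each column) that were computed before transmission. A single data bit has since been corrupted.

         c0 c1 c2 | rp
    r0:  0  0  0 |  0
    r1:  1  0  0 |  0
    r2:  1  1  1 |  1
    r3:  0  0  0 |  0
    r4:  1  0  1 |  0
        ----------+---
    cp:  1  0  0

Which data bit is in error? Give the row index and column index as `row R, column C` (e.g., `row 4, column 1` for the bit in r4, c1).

Recompute each row's even parity and compare to rp:
  r0: data parity 0, sent rp 0 → ok
  r1: data parity 1, sent rp 0 → mismatch
  r2: data parity 1, sent rp 1 → ok
  r3: data parity 0, sent rp 0 → ok
  r4: data parity 0, sent rp 0 → ok
Recompute each column's even parity and compare to cp:
  c0: data parity 1, sent cp 1 → ok
  c1: data parity 1, sent cp 0 → mismatch
  c2: data parity 0, sent cp 0 → ok
Exactly one row (r1) and one column (c1) fail → the flipped bit is at their intersection.

row 1, column 1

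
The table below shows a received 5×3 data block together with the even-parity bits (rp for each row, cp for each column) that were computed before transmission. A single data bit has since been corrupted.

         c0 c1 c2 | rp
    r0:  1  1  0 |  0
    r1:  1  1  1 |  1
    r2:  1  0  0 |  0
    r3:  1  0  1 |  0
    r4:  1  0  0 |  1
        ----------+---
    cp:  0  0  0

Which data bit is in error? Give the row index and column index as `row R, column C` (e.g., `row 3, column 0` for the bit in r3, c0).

Recompute each row's even parity and compare to rp:
  r0: data parity 0, sent rp 0 → ok
  r1: data parity 1, sent rp 1 → ok
  r2: data parity 1, sent rp 0 → mismatch
  r3: data parity 0, sent rp 0 → ok
  r4: data parity 1, sent rp 1 → ok
Recompute each column's even parity and compare to cp:
  c0: data parity 1, sent cp 0 → mismatch
  c1: data parity 0, sent cp 0 → ok
  c2: data parity 0, sent cp 0 → ok
Exactly one row (r2) and one column (c0) fail → the flipped bit is at their intersection.

row 2, column 0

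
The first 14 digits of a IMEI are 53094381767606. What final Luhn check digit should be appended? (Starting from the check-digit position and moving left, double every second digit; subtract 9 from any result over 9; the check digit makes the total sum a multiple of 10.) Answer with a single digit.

7

Partial digits right→left: 6 0 6 7 6 7 1 8 3 4 9 0 3 5
Double every second digit counting from the check-digit position (so the 1st, 3rd, 5th, ... of the partial from the right).
  doubled (with −9 where >9): 3 3 3 2 6 9 6 → sum 32
  kept as-is: 0 7 7 8 4 0 5 → sum 31
Total = 32 + 31 = 63.
Check digit = (10 − (63 mod 10)) mod 10 = 7.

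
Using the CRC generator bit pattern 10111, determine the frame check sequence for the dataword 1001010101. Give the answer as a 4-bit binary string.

Append 4 zeros: 10010101010000. Divide by 10111 (XOR where the leading bit is 1):
  pos 0: 10010 XOR 10111 = 00101
  pos 2: 10110 XOR 10111 = 00001
  pos 6: 11010 XOR 10111 = 01101
  pos 7: 11010 XOR 10111 = 01101
  pos 8: 11010 XOR 10111 = 01101
  pos 9: 11010 XOR 10111 = 01101
Remainder (last 4 bits) = 1101. This is the CRC / FCS.

1101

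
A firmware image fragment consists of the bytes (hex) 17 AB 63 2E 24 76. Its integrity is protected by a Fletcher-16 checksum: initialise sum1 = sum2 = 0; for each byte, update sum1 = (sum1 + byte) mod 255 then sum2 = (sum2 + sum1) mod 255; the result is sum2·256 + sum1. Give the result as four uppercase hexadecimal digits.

BBEE

Running sums (mod 255):
  after byte 0 (17): sum1=23, sum2=23
  after byte 1 (AB): sum1=194, sum2=217
  after byte 2 (63): sum1=38, sum2=0
  after byte 3 (2E): sum1=84, sum2=84
  after byte 4 (24): sum1=120, sum2=204
  after byte 5 (76): sum1=238, sum2=187
Checksum = sum2·256 + sum1 = 187·256 + 238 = 48110 = 0xBBEE.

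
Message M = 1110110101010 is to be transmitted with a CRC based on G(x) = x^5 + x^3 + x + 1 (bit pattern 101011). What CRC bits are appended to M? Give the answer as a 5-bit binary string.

Append 5 zeros: 111011010101000000. Divide by 101011 (XOR where the leading bit is 1):
  pos 0: 111011 XOR 101011 = 010000
  pos 1: 100000 XOR 101011 = 001011
  pos 3: 101110 XOR 101011 = 000101
  pos 6: 101101 XOR 101011 = 000110
  pos 9: 110000 XOR 101011 = 011011
  pos 10: 110110 XOR 101011 = 011101
  pos 11: 111010 XOR 101011 = 010001
  pos 12: 100010 XOR 101011 = 001001
Remainder (last 5 bits) = 01001. This is the CRC / FCS.

01001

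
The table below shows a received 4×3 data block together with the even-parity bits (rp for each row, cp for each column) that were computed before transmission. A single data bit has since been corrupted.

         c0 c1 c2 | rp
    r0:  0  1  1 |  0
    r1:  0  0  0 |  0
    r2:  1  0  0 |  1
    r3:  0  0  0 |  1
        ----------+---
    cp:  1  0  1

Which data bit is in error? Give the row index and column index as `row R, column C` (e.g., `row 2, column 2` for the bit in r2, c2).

Recompute each row's even parity and compare to rp:
  r0: data parity 0, sent rp 0 → ok
  r1: data parity 0, sent rp 0 → ok
  r2: data parity 1, sent rp 1 → ok
  r3: data parity 0, sent rp 1 → mismatch
Recompute each column's even parity and compare to cp:
  c0: data parity 1, sent cp 1 → ok
  c1: data parity 1, sent cp 0 → mismatch
  c2: data parity 1, sent cp 1 → ok
Exactly one row (r3) and one column (c1) fail → the flipped bit is at their intersection.

row 3, column 1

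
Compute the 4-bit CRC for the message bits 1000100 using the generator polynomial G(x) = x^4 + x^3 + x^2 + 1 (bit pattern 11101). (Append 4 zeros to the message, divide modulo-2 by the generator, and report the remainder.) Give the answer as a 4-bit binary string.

0110

Append 4 zeros: 10001000000. Divide by 11101 (XOR where the leading bit is 1):
  pos 0: 10001 XOR 11101 = 01100
  pos 1: 11000 XOR 11101 = 00101
  pos 3: 10100 XOR 11101 = 01001
  pos 4: 10010 XOR 11101 = 01111
  pos 5: 11110 XOR 11101 = 00011
Remainder (last 4 bits) = 0110. This is the CRC / FCS.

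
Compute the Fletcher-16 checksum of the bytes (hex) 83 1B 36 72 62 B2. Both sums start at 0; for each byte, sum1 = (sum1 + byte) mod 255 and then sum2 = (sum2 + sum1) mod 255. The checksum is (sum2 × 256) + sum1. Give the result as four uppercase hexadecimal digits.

445C

Running sums (mod 255):
  after byte 0 (83): sum1=131, sum2=131
  after byte 1 (1B): sum1=158, sum2=34
  after byte 2 (36): sum1=212, sum2=246
  after byte 3 (72): sum1=71, sum2=62
  after byte 4 (62): sum1=169, sum2=231
  after byte 5 (B2): sum1=92, sum2=68
Checksum = sum2·256 + sum1 = 68·256 + 92 = 17500 = 0x445C.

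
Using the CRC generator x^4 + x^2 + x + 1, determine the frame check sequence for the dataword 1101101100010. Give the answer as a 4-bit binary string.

Append 4 zeros: 11011011000100000. Divide by 10111 (XOR where the leading bit is 1):
  pos 0: 11011 XOR 10111 = 01100
  pos 1: 11000 XOR 10111 = 01111
  pos 2: 11111 XOR 10111 = 01000
  pos 3: 10001 XOR 10111 = 00110
  pos 5: 11000 XOR 10111 = 01111
  pos 6: 11110 XOR 10111 = 01001
  pos 7: 10011 XOR 10111 = 00100
  pos 9: 10000 XOR 10111 = 00111
  pos 11: 11100 XOR 10111 = 01011
  pos 12: 10110 XOR 10111 = 00001
Remainder (last 4 bits) = 0001. This is the CRC / FCS.

0001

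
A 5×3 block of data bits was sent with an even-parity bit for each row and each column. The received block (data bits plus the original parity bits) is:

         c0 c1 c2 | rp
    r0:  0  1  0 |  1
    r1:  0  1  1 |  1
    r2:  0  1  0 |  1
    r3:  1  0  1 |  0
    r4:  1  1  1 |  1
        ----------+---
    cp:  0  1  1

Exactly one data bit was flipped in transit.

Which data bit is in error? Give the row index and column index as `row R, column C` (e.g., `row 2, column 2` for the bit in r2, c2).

Recompute each row's even parity and compare to rp:
  r0: data parity 1, sent rp 1 → ok
  r1: data parity 0, sent rp 1 → mismatch
  r2: data parity 1, sent rp 1 → ok
  r3: data parity 0, sent rp 0 → ok
  r4: data parity 1, sent rp 1 → ok
Recompute each column's even parity and compare to cp:
  c0: data parity 0, sent cp 0 → ok
  c1: data parity 0, sent cp 1 → mismatch
  c2: data parity 1, sent cp 1 → ok
Exactly one row (r1) and one column (c1) fail → the flipped bit is at their intersection.

row 1, column 1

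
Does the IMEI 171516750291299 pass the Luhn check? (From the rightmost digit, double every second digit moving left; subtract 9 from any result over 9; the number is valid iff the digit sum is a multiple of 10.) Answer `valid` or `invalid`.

From the right, keep odd positions and double even positions (subtract 9 from any doubled value over 9):
  doubled (positions 2,4,...): 9 2 4 1 3 1 5 → sum 25
  kept (positions 1,3,...): 9 2 9 0 7 1 1 1 → sum 30
Total = 55.
55 mod 10 = 5, so the number is invalid.

invalid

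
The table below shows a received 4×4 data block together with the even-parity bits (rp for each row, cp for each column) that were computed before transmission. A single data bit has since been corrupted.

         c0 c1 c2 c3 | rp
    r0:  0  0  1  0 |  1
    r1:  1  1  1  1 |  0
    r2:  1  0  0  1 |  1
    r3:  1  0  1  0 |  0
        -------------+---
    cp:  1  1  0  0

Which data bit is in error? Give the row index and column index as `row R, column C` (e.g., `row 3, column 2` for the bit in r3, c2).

row 2, column 2

Recompute each row's even parity and compare to rp:
  r0: data parity 1, sent rp 1 → ok
  r1: data parity 0, sent rp 0 → ok
  r2: data parity 0, sent rp 1 → mismatch
  r3: data parity 0, sent rp 0 → ok
Recompute each column's even parity and compare to cp:
  c0: data parity 1, sent cp 1 → ok
  c1: data parity 1, sent cp 1 → ok
  c2: data parity 1, sent cp 0 → mismatch
  c3: data parity 0, sent cp 0 → ok
Exactly one row (r2) and one column (c2) fail → the flipped bit is at their intersection.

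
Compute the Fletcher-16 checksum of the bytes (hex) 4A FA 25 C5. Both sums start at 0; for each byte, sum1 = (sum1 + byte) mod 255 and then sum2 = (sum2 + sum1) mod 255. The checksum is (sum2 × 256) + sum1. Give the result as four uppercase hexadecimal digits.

Running sums (mod 255):
  after byte 0 (4A): sum1=74, sum2=74
  after byte 1 (FA): sum1=69, sum2=143
  after byte 2 (25): sum1=106, sum2=249
  after byte 3 (C5): sum1=48, sum2=42
Checksum = sum2·256 + sum1 = 42·256 + 48 = 10800 = 0x2A30.

2A30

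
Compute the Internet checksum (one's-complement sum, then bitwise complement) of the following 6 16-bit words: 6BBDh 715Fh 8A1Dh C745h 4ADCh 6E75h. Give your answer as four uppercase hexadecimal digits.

One's-complement addition (fold any carry out of bit 15 back into bit 0):
  0x6BBD + 0x715F = 0x0DD1C
  0xDD1C + 0x8A1D = 0x16739 → wrap carry → 0x673A
  0x673A + 0xC745 = 0x12E7F → wrap carry → 0x2E80
  0x2E80 + 0x4ADC = 0x0795C
  0x795C + 0x6E75 = 0x0E7D1
One's-complement sum = 0xE7D1.
Checksum = ~0xE7D1 & 0xFFFF = 0x182E.

182E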